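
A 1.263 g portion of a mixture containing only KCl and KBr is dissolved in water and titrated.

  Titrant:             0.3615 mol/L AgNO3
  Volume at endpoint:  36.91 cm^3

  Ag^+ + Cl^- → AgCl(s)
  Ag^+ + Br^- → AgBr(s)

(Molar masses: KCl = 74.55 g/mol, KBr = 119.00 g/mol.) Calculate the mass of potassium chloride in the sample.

n(AgNO3) = 0.03691 × 0.3615 = 0.01334 mol
Let x = n(KCl), y = n(KBr).
Titrant: 1x + 1y = 0.01334;  mass: 74.55x + 119.00y = 1.263
Solving, x = 7.307 × 10^-3 mol, y = 6.036 × 10^-3 mol
mass of KCl = 7.307 × 10^-3 × 74.55 = 0.5448 g

0.5448 g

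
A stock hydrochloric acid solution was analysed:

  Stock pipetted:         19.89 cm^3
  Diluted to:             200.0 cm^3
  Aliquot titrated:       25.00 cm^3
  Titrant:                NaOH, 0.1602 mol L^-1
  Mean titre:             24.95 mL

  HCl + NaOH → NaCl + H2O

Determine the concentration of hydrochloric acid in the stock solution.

n(NaOH) = 0.02495 × 0.1602 = 3.997 × 10^-3 mol
n(HCl) in the aliquot = 3.997 × 10^-3 mol (1:1 ratio)
[HCl]_dilute = 3.997 × 10^-3 / 0.02500 = 0.1599 mol/L
Dilution factor = 200.0 / 19.89 = 10.06
[HCl]_stock = 0.1599 × 10.06 = 1.608 mol/L

1.608 mol/L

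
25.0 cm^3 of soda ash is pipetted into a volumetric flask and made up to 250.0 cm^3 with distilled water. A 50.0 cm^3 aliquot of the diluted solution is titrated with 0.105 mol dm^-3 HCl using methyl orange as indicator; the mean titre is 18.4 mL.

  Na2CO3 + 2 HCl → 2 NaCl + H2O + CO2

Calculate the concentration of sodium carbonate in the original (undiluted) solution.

n(HCl) = 0.0184 × 0.105 = 1.93 × 10^-3 mol
From the 1:2 ratio, n(Na2CO3) in the aliquot = 1/2 × 1.93 × 10^-3 = 9.66 × 10^-4 mol
[Na2CO3]_dilute = 9.66 × 10^-4 / 0.0500 = 0.0193 mol/L
Dilution factor = 250.0 / 25.0 = 10.00
[Na2CO3]_stock = 0.0193 × 10.00 = 0.193 mol/L

0.193 mol/L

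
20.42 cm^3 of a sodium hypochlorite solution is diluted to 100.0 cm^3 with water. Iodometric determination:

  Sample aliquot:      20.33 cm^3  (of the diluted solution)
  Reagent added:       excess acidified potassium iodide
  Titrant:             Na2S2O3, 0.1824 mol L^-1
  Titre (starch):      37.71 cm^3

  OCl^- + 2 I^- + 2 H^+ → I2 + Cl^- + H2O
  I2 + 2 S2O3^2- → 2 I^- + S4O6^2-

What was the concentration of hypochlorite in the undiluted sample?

0.8284 mol/L

n(S2O3^2-) = 0.03771 × 0.1824 = 6.878 × 10^-3 mol
n(I2) = n(S2O3^2-)/2 = 3.439 × 10^-3 mol
n(OCl^-) in the aliquot = 3.439 × 10^-3 mol (1:1 ratio)
[OCl^-]_dilute = 3.439 × 10^-3 / 0.02033 = 0.1692 mol/L
[OCl^-]_original = 0.1692 × 100.0/20.42 = 0.8284 mol/L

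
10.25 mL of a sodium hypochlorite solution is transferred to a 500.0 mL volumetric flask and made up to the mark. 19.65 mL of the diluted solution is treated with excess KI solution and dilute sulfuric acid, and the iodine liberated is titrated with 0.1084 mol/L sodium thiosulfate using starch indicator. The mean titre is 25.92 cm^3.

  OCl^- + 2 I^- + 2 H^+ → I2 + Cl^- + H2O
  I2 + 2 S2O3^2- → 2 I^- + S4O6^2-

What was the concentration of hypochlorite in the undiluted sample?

n(S2O3^2-) = 0.02592 × 0.1084 = 2.810 × 10^-3 mol
n(I2) = n(S2O3^2-)/2 = 1.405 × 10^-3 mol
n(OCl^-) in the aliquot = 1.405 × 10^-3 mol (1:1 ratio)
[OCl^-]_dilute = 1.405 × 10^-3 / 0.01965 = 0.07149 mol/L
[OCl^-]_original = 0.07149 × 500.0/10.25 = 3.488 mol/L

3.488 mol/L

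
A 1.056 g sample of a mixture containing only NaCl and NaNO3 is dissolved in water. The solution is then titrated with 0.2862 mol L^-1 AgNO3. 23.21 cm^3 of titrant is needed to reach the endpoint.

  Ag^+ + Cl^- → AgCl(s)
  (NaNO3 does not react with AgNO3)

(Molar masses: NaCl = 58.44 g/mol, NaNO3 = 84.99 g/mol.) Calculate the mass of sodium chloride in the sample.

n(AgNO3) = 0.02321 × 0.2862 = 6.643 × 10^-3 mol
Let x = n(NaCl), y = n(NaNO3).
Titrant: 1x = 6.643 × 10^-3;  mass: 58.44x + 84.99y = 1.056
Solving, x = 6.643 × 10^-3 mol, y = 7.857 × 10^-3 mol
mass of NaCl = 6.643 × 10^-3 × 58.44 = 0.3882 g

0.3882 g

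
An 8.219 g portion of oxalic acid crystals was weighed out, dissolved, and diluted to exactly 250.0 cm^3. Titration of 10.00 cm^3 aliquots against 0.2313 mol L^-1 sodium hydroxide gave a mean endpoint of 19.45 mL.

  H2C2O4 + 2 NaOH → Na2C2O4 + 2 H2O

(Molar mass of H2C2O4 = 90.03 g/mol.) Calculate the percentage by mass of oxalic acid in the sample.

61.60 %

n(NaOH) per titration = 0.01945 × 0.2313 = 4.499 × 10^-3 mol
From the 1:2 ratio, n(H2C2O4) in each aliquot = 1/2 × 4.499 × 10^-3 = 2.249 × 10^-3 mol
n(H2C2O4) in the whole flask = 2.249 × 10^-3 × 250.0/10.00 = 0.05623 mol
mass of H2C2O4 = 0.05623 × 90.03 = 5.063 g
% H2C2O4 = 5.063 / 8.219 × 100 = 61.60 %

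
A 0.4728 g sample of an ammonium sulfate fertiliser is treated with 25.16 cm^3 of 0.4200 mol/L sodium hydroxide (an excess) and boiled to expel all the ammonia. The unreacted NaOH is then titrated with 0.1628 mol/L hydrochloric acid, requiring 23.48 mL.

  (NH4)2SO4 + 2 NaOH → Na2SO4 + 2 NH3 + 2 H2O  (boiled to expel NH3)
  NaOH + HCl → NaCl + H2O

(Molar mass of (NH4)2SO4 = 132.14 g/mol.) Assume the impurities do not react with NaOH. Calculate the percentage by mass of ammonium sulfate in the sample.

94.25 %

n(NaOH) added = 0.02516 × 0.4200 = 0.01057 mol
n(HCl) used in back-titration = 0.02348 × 0.1628 = 3.823 × 10^-3 mol
n(NaOH) left over = 3.823 × 10^-3 mol (1:1 ratio)
n(NaOH) consumed by analyte = 0.01057 − 3.823 × 10^-3 = 6.745 × 10^-3 mol
From the 1:2 ratio, n((NH4)2SO4) = 1/2 × 6.745 × 10^-3 = 3.372 × 10^-3 mol
mass of (NH4)2SO4 = 3.372 × 10^-3 × 132.14 = 0.4456 g
% (NH4)2SO4 = 0.4456 / 0.4728 × 100 = 94.25 %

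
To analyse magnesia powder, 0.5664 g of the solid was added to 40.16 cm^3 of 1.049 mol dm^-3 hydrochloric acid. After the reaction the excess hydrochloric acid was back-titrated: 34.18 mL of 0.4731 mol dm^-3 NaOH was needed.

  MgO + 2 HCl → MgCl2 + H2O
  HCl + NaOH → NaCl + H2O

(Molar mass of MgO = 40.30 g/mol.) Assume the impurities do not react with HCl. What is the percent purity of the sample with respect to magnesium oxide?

92.34 %

n(HCl) added = 0.04016 × 1.049 = 0.04213 mol
n(NaOH) used in back-titration = 0.03418 × 0.4731 = 0.01617 mol
n(HCl) left over = 0.01617 mol (1:1 ratio)
n(HCl) consumed by analyte = 0.04213 − 0.01617 = 0.02596 mol
From the 1:2 ratio, n(MgO) = 1/2 × 0.02596 = 0.01298 mol
mass of MgO = 0.01298 × 40.30 = 0.5230 g
% MgO = 0.5230 / 0.5664 × 100 = 92.34 %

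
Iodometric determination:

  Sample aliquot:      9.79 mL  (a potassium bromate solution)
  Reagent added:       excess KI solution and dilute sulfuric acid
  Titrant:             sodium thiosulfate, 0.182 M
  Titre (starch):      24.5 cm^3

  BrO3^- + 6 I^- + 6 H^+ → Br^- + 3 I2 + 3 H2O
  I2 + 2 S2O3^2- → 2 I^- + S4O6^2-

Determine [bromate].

n(S2O3^2-) = 0.0245 × 0.182 = 4.46 × 10^-3 mol
n(I2) = n(S2O3^2-)/2 = 2.23 × 10^-3 mol
From the 1:3 ratio, n(BrO3^-) in the aliquot = 1/3 × 2.23 × 10^-3 = 7.43 × 10^-4 mol
[BrO3^-] = 7.43 × 10^-4 / 0.00979 = 0.0759 mol/L

0.0759 M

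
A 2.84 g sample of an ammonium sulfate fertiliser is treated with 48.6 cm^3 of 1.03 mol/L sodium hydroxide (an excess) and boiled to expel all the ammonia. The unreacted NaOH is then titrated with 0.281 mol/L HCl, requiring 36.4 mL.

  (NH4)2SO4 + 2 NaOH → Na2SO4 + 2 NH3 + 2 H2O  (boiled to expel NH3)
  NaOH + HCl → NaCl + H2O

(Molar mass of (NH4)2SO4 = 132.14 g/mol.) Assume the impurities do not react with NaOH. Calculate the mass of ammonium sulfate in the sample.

2.63 g

n(NaOH) added = 0.0486 × 1.03 = 0.0501 mol
n(HCl) used in back-titration = 0.0364 × 0.281 = 0.0102 mol
n(NaOH) left over = 0.0102 mol (1:1 ratio)
n(NaOH) consumed by analyte = 0.0501 − 0.0102 = 0.0398 mol
From the 1:2 ratio, n((NH4)2SO4) = 1/2 × 0.0398 = 0.0199 mol
mass of (NH4)2SO4 = 0.0199 × 132.14 = 2.63 g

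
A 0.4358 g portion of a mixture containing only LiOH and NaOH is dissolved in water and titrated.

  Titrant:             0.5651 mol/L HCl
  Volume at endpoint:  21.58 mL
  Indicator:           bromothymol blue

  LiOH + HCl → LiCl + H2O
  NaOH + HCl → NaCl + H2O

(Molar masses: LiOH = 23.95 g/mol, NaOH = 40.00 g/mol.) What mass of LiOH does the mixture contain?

0.07759 g

n(HCl) = 0.02158 × 0.5651 = 0.01219 mol
Let x = n(LiOH), y = n(NaOH).
Titrant: 1x + 1y = 0.01219;  mass: 23.95x + 40.00y = 0.4358
Solving, x = 3.240 × 10^-3 mol, y = 8.955 × 10^-3 mol
mass of LiOH = 3.240 × 10^-3 × 23.95 = 0.07759 g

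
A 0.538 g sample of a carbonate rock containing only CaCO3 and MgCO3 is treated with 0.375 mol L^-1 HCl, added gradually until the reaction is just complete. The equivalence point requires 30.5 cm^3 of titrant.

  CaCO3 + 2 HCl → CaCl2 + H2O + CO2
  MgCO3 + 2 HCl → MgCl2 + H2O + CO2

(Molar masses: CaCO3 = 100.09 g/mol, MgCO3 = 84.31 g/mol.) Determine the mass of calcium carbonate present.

0.354 g

n(HCl) = 0.0305 × 0.375 = 0.0114 mol
Let x = n(CaCO3), y = n(MgCO3).
Titrant: 2x + 2y = 0.0114;  mass: 100.09x + 84.31y = 0.538
Solving, x = 3.54 × 10^-3 mol, y = 2.18 × 10^-3 mol
mass of CaCO3 = 3.54 × 10^-3 × 100.09 = 0.354 g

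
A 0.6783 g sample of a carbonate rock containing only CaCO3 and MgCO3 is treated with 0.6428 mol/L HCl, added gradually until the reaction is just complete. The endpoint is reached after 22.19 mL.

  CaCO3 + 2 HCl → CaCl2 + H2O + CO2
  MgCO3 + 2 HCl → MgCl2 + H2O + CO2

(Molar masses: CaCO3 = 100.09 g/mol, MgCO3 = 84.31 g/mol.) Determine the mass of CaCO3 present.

0.4885 g

n(HCl) = 0.02219 × 0.6428 = 0.01426 mol
Let x = n(CaCO3), y = n(MgCO3).
Titrant: 2x + 2y = 0.01426;  mass: 100.09x + 84.31y = 0.6783
Solving, x = 4.880 × 10^-3 mol, y = 2.251 × 10^-3 mol
mass of CaCO3 = 4.880 × 10^-3 × 100.09 = 0.4885 g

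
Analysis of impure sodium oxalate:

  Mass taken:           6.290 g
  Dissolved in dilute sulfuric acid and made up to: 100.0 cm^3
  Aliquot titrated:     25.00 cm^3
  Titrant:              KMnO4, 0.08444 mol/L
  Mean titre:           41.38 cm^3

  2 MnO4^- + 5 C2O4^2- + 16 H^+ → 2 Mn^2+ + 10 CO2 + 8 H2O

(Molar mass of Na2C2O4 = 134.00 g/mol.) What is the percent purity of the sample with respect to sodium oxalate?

74.44 %

n(KMnO4) per titration = 0.04138 × 0.08444 = 3.494 × 10^-3 mol
From the 5:2 ratio, n(Na2C2O4) in each aliquot = 5/2 × 3.494 × 10^-3 = 8.735 × 10^-3 mol
n(Na2C2O4) in the whole flask = 8.735 × 10^-3 × 100.0/25.00 = 0.03494 mol
mass of Na2C2O4 = 0.03494 × 134.00 = 4.682 g
% Na2C2O4 = 4.682 / 6.290 × 100 = 74.44 %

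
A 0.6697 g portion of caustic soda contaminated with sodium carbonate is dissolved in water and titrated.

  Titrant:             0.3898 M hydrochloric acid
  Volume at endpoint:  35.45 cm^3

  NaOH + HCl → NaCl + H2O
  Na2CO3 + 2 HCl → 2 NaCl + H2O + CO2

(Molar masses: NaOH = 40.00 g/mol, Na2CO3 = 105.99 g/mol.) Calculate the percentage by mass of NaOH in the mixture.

n(HCl) = 0.03545 × 0.3898 = 0.01382 mol
Let x = n(NaOH), y = n(Na2CO3).
Titrant: 1x + 2y = 0.01382;  mass: 40.00x + 105.99y = 0.6697
Solving, x = 4.818 × 10^-3 mol, y = 4.500 × 10^-3 mol
mass of NaOH = 4.818 × 10^-3 × 40.00 = 0.1927 g
% NaOH = 0.1927 / 0.6697 × 100 = 28.78 %

28.78 %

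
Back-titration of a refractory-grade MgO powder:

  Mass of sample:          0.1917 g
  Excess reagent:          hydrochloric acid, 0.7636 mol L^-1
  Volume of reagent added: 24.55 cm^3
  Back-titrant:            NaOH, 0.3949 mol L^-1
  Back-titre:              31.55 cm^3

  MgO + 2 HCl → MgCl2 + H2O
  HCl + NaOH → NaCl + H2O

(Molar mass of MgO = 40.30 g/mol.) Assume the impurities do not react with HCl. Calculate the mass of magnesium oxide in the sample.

0.1267 g

n(HCl) added = 0.02455 × 0.7636 = 0.01875 mol
n(NaOH) used in back-titration = 0.03155 × 0.3949 = 0.01246 mol
n(HCl) left over = 0.01246 mol (1:1 ratio)
n(HCl) consumed by analyte = 0.01875 − 0.01246 = 6.287 × 10^-3 mol
From the 1:2 ratio, n(MgO) = 1/2 × 6.287 × 10^-3 = 3.144 × 10^-3 mol
mass of MgO = 3.144 × 10^-3 × 40.30 = 0.1267 g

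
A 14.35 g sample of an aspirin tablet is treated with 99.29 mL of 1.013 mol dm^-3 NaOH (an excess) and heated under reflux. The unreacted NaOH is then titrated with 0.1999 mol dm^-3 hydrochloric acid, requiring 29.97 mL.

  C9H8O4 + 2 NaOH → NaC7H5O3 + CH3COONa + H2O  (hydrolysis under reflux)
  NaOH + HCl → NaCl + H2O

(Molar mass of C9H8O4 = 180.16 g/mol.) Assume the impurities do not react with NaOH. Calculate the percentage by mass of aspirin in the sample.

n(NaOH) added = 0.09929 × 1.013 = 0.1006 mol
n(HCl) used in back-titration = 0.02997 × 0.1999 = 5.991 × 10^-3 mol
n(NaOH) left over = 5.991 × 10^-3 mol (1:1 ratio)
n(NaOH) consumed by analyte = 0.1006 − 5.991 × 10^-3 = 0.09459 mol
From the 1:2 ratio, n(C9H8O4) = 1/2 × 0.09459 = 0.04729 mol
mass of C9H8O4 = 0.04729 × 180.16 = 8.521 g
% C9H8O4 = 8.521 / 14.35 × 100 = 59.38 %

59.38 %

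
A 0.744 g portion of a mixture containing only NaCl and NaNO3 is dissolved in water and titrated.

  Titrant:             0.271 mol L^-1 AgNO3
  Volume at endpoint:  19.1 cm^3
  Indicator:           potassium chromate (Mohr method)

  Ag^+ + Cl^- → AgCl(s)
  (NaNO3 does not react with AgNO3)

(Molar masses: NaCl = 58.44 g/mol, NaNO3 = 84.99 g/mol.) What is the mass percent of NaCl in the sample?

40.7 %

n(AgNO3) = 0.0191 × 0.271 = 5.18 × 10^-3 mol
Let x = n(NaCl), y = n(NaNO3).
Titrant: 1x = 5.18 × 10^-3;  mass: 58.44x + 84.99y = 0.744
Solving, x = 5.18 × 10^-3 mol, y = 5.19 × 10^-3 mol
mass of NaCl = 5.18 × 10^-3 × 58.44 = 0.302 g
% NaCl = 0.302 / 0.744 × 100 = 40.7 %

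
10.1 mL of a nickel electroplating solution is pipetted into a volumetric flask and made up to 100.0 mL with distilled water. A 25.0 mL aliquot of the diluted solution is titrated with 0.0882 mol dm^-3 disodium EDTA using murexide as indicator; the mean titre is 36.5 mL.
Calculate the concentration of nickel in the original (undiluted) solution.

Ni^2+ + EDTA^4- → [Ni(EDTA)]^2-
n(EDTA) = 0.0365 × 0.0882 = 3.22 × 10^-3 mol
n(Ni2+) in the aliquot = 3.22 × 10^-3 mol (1:1 ratio)
[Ni2+]_dilute = 3.22 × 10^-3 / 0.0250 = 0.129 mol/L
Dilution factor = 100.0 / 10.1 = 9.901
[Ni2+]_stock = 0.129 × 9.901 = 1.27 mol/L

1.27 mol/L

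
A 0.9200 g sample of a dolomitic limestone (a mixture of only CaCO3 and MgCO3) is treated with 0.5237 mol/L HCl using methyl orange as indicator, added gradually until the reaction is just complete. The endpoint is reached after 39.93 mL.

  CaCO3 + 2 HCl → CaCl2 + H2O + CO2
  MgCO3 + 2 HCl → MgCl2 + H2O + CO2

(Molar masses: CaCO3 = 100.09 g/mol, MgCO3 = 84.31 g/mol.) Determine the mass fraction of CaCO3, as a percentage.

26.53 %

n(HCl) = 0.03993 × 0.5237 = 0.02091 mol
Let x = n(CaCO3), y = n(MgCO3).
Titrant: 2x + 2y = 0.02091;  mass: 100.09x + 84.31y = 0.9200
Solving, x = 2.439 × 10^-3 mol, y = 8.017 × 10^-3 mol
mass of CaCO3 = 2.439 × 10^-3 × 100.09 = 0.2441 g
% CaCO3 = 0.2441 / 0.9200 × 100 = 26.53 %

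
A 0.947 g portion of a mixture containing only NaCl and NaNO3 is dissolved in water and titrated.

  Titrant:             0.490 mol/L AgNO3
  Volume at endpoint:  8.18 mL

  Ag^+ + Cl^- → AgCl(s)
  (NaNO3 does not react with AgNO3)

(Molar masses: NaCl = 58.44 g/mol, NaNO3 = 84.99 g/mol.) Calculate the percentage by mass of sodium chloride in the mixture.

24.7 %

n(AgNO3) = 0.00818 × 0.490 = 4.01 × 10^-3 mol
Let x = n(NaCl), y = n(NaNO3).
Titrant: 1x = 4.01 × 10^-3;  mass: 58.44x + 84.99y = 0.947
Solving, x = 4.01 × 10^-3 mol, y = 8.39 × 10^-3 mol
mass of NaCl = 4.01 × 10^-3 × 58.44 = 0.234 g
% NaCl = 0.234 / 0.947 × 100 = 24.7 %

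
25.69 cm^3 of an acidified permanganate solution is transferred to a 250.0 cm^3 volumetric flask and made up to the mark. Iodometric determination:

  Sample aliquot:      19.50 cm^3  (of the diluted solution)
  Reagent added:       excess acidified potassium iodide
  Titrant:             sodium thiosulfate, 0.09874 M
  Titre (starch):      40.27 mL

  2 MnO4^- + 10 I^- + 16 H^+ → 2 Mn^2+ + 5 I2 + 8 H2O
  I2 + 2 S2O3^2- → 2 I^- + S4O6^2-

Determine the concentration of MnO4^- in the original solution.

0.3969 M

n(S2O3^2-) = 0.04027 × 0.09874 = 3.976 × 10^-3 mol
n(I2) = n(S2O3^2-)/2 = 1.988 × 10^-3 mol
From the 2:5 ratio, n(MnO4^-) in the aliquot = 2/5 × 1.988 × 10^-3 = 7.953 × 10^-4 mol
[MnO4^-]_dilute = 7.953 × 10^-4 / 0.01950 = 0.04078 mol/L
[MnO4^-]_original = 0.04078 × 250.0/25.69 = 0.3969 mol/L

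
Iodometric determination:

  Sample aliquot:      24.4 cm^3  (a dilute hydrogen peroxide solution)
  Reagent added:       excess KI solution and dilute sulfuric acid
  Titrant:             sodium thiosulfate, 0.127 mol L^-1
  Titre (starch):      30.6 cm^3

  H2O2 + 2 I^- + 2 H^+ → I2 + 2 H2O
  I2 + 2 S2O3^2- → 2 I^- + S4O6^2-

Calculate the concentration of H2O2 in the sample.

n(S2O3^2-) = 0.0306 × 0.127 = 3.89 × 10^-3 mol
n(I2) = n(S2O3^2-)/2 = 1.94 × 10^-3 mol
n(H2O2) in the aliquot = 1.94 × 10^-3 mol (1:1 ratio)
[H2O2] = 1.94 × 10^-3 / 0.0244 = 0.0796 mol/L

0.0796 mol/L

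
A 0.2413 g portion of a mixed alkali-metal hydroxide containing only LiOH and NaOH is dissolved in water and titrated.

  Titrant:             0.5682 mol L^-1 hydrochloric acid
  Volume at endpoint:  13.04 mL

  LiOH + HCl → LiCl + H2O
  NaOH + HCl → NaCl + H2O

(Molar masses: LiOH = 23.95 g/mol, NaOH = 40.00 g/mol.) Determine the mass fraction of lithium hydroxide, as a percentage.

n(HCl) = 0.01304 × 0.5682 = 7.409 × 10^-3 mol
Let x = n(LiOH), y = n(NaOH).
Titrant: 1x + 1y = 7.409 × 10^-3;  mass: 23.95x + 40.00y = 0.2413
Solving, x = 3.431 × 10^-3 mol, y = 3.978 × 10^-3 mol
mass of LiOH = 3.431 × 10^-3 × 23.95 = 0.08218 g
% LiOH = 0.08218 / 0.2413 × 100 = 34.06 %

34.06 %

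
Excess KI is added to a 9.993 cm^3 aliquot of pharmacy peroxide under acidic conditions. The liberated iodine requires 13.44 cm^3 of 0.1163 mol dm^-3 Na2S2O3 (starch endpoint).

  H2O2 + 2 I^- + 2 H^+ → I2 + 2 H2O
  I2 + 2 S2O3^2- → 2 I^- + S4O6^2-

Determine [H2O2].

0.07821 mol/L

n(S2O3^2-) = 0.01344 × 0.1163 = 1.563 × 10^-3 mol
n(I2) = n(S2O3^2-)/2 = 7.815 × 10^-4 mol
n(H2O2) in the aliquot = 7.815 × 10^-4 mol (1:1 ratio)
[H2O2] = 7.815 × 10^-4 / 0.009993 = 0.07821 mol/L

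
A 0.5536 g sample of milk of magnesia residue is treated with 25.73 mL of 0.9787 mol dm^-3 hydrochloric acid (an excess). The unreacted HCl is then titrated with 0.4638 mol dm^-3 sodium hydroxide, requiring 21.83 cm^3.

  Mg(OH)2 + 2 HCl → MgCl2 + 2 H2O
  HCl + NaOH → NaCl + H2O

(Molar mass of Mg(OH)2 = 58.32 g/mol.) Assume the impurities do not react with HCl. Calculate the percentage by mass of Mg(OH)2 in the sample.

n(HCl) added = 0.02573 × 0.9787 = 0.02518 mol
n(NaOH) used in back-titration = 0.02183 × 0.4638 = 0.01012 mol
n(HCl) left over = 0.01012 mol (1:1 ratio)
n(HCl) consumed by analyte = 0.02518 − 0.01012 = 0.01506 mol
From the 1:2 ratio, n(Mg(OH)2) = 1/2 × 0.01506 = 7.529 × 10^-3 mol
mass of Mg(OH)2 = 7.529 × 10^-3 × 58.32 = 0.4391 g
% Mg(OH)2 = 0.4391 / 0.5536 × 100 = 79.31 %

79.31 %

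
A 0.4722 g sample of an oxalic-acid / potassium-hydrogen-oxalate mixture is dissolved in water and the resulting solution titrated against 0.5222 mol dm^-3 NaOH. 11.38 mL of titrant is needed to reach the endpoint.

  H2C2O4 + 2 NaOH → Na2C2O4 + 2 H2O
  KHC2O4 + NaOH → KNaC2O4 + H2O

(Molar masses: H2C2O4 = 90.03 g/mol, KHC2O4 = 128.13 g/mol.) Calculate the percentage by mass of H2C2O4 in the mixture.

33.17 %

n(NaOH) = 0.01138 × 0.5222 = 5.943 × 10^-3 mol
Let x = n(H2C2O4), y = n(KHC2O4).
Titrant: 2x + 1y = 5.943 × 10^-3;  mass: 90.03x + 128.13y = 0.4722
Solving, x = 1.740 × 10^-3 mol, y = 2.463 × 10^-3 mol
mass of H2C2O4 = 1.740 × 10^-3 × 90.03 = 0.1566 g
% H2C2O4 = 0.1566 / 0.4722 × 100 = 33.17 %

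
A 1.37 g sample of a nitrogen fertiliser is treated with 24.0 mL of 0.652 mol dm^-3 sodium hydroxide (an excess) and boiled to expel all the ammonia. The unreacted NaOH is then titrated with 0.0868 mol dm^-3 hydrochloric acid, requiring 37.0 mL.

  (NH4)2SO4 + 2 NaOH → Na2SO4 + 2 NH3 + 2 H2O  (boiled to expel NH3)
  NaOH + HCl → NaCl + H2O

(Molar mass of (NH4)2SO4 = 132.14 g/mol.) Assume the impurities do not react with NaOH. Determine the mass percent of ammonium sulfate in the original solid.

n(NaOH) added = 0.0240 × 0.652 = 0.0156 mol
n(HCl) used in back-titration = 0.0370 × 0.0868 = 3.21 × 10^-3 mol
n(NaOH) left over = 3.21 × 10^-3 mol (1:1 ratio)
n(NaOH) consumed by analyte = 0.0156 − 3.21 × 10^-3 = 0.0124 mol
From the 1:2 ratio, n((NH4)2SO4) = 1/2 × 0.0124 = 6.22 × 10^-3 mol
mass of (NH4)2SO4 = 6.22 × 10^-3 × 132.14 = 0.822 g
% (NH4)2SO4 = 0.822 / 1.37 × 100 = 60.0 %

60.0 %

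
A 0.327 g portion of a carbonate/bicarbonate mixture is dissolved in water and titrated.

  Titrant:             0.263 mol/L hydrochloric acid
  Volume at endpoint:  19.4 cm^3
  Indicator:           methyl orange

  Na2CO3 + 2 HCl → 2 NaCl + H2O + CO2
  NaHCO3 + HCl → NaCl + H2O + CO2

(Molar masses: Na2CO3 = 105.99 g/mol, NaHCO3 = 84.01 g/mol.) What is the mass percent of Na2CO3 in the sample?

53.1 %

n(HCl) = 0.0194 × 0.263 = 5.10 × 10^-3 mol
Let x = n(Na2CO3), y = n(NaHCO3).
Titrant: 2x + 1y = 5.10 × 10^-3;  mass: 105.99x + 84.01y = 0.327
Solving, x = 1.64 × 10^-3 mol, y = 1.83 × 10^-3 mol
mass of Na2CO3 = 1.64 × 10^-3 × 105.99 = 0.174 g
% Na2CO3 = 0.174 / 0.327 × 100 = 53.1 %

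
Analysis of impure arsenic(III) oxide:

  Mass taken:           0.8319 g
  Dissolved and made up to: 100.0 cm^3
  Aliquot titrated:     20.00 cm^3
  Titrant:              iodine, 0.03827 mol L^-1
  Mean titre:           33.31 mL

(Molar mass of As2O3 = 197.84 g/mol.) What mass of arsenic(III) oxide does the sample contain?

As2O3 + 2 I2 + 2 H2O → As2O5 + 4 HI
n(I2) per titration = 0.03331 × 0.03827 = 1.275 × 10^-3 mol
From the 1:2 ratio, n(As2O3) in each aliquot = 1/2 × 1.275 × 10^-3 = 6.374 × 10^-4 mol
n(As2O3) in the whole flask = 6.374 × 10^-4 × 100.0/20.00 = 3.187 × 10^-3 mol
mass of As2O3 = 3.187 × 10^-3 × 197.84 = 0.6305 g

0.6305 g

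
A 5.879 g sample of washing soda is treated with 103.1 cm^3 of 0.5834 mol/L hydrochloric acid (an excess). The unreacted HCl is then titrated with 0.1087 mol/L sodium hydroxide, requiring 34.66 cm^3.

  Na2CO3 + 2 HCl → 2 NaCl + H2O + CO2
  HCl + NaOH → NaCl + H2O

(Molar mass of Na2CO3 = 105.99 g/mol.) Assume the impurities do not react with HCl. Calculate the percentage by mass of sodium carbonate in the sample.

50.82 %

n(HCl) added = 0.1031 × 0.5834 = 0.06015 mol
n(NaOH) used in back-titration = 0.03466 × 0.1087 = 3.768 × 10^-3 mol
n(HCl) left over = 3.768 × 10^-3 mol (1:1 ratio)
n(HCl) consumed by analyte = 0.06015 − 3.768 × 10^-3 = 0.05638 mol
From the 1:2 ratio, n(Na2CO3) = 1/2 × 0.05638 = 0.02819 mol
mass of Na2CO3 = 0.02819 × 105.99 = 2.988 g
% Na2CO3 = 2.988 / 5.879 × 100 = 50.82 %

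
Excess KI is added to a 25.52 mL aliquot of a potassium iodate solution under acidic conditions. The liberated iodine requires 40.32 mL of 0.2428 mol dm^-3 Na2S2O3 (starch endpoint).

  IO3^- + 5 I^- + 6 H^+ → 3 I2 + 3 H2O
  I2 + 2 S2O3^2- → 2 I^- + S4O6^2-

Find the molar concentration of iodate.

0.06393 mol/L

n(S2O3^2-) = 0.04032 × 0.2428 = 9.790 × 10^-3 mol
n(I2) = n(S2O3^2-)/2 = 4.895 × 10^-3 mol
From the 1:3 ratio, n(IO3^-) in the aliquot = 1/3 × 4.895 × 10^-3 = 1.632 × 10^-3 mol
[IO3^-] = 1.632 × 10^-3 / 0.02552 = 0.06393 mol/L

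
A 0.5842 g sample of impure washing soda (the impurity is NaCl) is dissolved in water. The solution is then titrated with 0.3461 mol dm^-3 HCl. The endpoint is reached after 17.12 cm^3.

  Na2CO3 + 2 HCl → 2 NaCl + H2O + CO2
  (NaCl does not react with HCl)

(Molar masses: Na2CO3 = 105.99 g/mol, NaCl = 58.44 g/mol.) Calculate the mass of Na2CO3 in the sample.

n(HCl) = 0.01712 × 0.3461 = 5.925 × 10^-3 mol
Let x = n(Na2CO3), y = n(NaCl).
Titrant: 2x = 5.925 × 10^-3;  mass: 105.99x + 58.44y = 0.5842
Solving, x = 2.963 × 10^-3 mol, y = 4.623 × 10^-3 mol
mass of Na2CO3 = 2.963 × 10^-3 × 105.99 = 0.3140 g

0.3140 g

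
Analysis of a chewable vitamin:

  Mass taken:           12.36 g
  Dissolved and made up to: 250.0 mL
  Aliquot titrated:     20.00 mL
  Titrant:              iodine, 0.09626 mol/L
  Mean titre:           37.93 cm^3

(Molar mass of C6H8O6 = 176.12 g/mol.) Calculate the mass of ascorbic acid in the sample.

C6H8O6 + I2 → C6H6O6 + 2 HI
n(I2) per titration = 0.03793 × 0.09626 = 3.651 × 10^-3 mol
n(C6H8O6) in each aliquot = 3.651 × 10^-3 mol (1:1 ratio)
n(C6H8O6) in the whole flask = 3.651 × 10^-3 × 250.0/20.00 = 0.04564 mol
mass of C6H8O6 = 0.04564 × 176.12 = 8.038 g

8.038 g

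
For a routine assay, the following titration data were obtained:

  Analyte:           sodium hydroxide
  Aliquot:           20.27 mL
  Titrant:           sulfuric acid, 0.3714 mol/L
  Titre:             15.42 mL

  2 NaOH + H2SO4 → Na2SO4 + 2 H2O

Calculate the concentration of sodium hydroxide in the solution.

n(H2SO4) = 0.01542 L × 0.3714 mol/L = 5.727 × 10^-3 mol
From the 2:1 mole ratio, n(NaOH) = 2/1 × 5.727 × 10^-3 = 0.01145 mol
[NaOH] = 0.01145 mol / 0.02027 L = 0.5651 mol/L

0.5651 mol/L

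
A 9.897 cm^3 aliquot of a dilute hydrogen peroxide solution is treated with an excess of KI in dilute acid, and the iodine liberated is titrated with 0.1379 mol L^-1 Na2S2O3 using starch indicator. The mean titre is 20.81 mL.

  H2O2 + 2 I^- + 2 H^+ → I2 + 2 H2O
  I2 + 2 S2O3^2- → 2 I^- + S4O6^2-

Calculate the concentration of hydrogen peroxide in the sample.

0.1450 mol/L

n(S2O3^2-) = 0.02081 × 0.1379 = 2.870 × 10^-3 mol
n(I2) = n(S2O3^2-)/2 = 1.435 × 10^-3 mol
n(H2O2) in the aliquot = 1.435 × 10^-3 mol (1:1 ratio)
[H2O2] = 1.435 × 10^-3 / 0.009897 = 0.1450 mol/L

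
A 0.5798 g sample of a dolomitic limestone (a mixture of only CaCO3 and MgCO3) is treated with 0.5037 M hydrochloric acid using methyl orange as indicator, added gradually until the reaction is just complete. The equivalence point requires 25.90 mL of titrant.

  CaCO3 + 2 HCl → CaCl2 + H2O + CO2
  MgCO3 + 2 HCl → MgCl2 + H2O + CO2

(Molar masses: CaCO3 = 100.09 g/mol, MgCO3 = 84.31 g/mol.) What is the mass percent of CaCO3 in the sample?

32.66 %

n(HCl) = 0.02590 × 0.5037 = 0.01305 mol
Let x = n(CaCO3), y = n(MgCO3).
Titrant: 2x + 2y = 0.01305;  mass: 100.09x + 84.31y = 0.5798
Solving, x = 1.892 × 10^-3 mol, y = 4.631 × 10^-3 mol
mass of CaCO3 = 1.892 × 10^-3 × 100.09 = 0.1894 g
% CaCO3 = 0.1894 / 0.5798 × 100 = 32.66 %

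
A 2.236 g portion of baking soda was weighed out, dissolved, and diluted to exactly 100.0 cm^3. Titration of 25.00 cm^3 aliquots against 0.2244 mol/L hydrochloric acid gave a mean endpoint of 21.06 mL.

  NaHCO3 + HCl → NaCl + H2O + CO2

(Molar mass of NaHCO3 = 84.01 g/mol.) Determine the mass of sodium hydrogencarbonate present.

n(HCl) per titration = 0.02106 × 0.2244 = 4.726 × 10^-3 mol
n(NaHCO3) in each aliquot = 4.726 × 10^-3 mol (1:1 ratio)
n(NaHCO3) in the whole flask = 4.726 × 10^-3 × 100.0/25.00 = 0.01890 mol
mass of NaHCO3 = 0.01890 × 84.01 = 1.588 g

1.588 g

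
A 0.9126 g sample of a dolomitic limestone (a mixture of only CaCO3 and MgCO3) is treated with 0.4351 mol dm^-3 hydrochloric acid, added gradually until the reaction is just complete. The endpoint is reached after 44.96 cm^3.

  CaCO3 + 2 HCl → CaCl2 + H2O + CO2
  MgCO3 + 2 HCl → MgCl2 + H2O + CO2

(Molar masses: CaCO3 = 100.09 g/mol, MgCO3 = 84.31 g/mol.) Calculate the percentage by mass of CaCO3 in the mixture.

61.13 %

n(HCl) = 0.04496 × 0.4351 = 0.01956 mol
Let x = n(CaCO3), y = n(MgCO3).
Titrant: 2x + 2y = 0.01956;  mass: 100.09x + 84.31y = 0.9126
Solving, x = 5.574 × 10^-3 mol, y = 4.207 × 10^-3 mol
mass of CaCO3 = 5.574 × 10^-3 × 100.09 = 0.5579 g
% CaCO3 = 0.5579 / 0.9126 × 100 = 61.13 %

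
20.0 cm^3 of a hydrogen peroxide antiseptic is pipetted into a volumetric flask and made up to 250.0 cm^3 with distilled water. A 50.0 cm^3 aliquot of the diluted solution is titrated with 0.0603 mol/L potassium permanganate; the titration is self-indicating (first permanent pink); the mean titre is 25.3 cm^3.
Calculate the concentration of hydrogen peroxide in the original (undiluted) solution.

2 MnO4^- + 5 H2O2 + 6 H^+ → 2 Mn^2+ + 5 O2 + 8 H2O
n(KMnO4) = 0.0253 × 0.0603 = 1.53 × 10^-3 mol
From the 5:2 ratio, n(H2O2) in the aliquot = 5/2 × 1.53 × 10^-3 = 3.81 × 10^-3 mol
[H2O2]_dilute = 3.81 × 10^-3 / 0.0500 = 0.0763 mol/L
Dilution factor = 250.0 / 20.0 = 12.50
[H2O2]_stock = 0.0763 × 12.50 = 0.953 mol/L

0.953 mol/L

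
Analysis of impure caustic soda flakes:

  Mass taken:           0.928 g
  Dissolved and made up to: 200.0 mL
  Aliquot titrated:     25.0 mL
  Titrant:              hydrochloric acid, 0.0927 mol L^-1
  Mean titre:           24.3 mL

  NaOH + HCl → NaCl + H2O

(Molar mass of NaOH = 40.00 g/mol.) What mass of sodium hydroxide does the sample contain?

n(HCl) per titration = 0.0243 × 0.0927 = 2.25 × 10^-3 mol
n(NaOH) in each aliquot = 2.25 × 10^-3 mol (1:1 ratio)
n(NaOH) in the whole flask = 2.25 × 10^-3 × 200.0/25.0 = 0.0180 mol
mass of NaOH = 0.0180 × 40.00 = 0.721 g

0.721 g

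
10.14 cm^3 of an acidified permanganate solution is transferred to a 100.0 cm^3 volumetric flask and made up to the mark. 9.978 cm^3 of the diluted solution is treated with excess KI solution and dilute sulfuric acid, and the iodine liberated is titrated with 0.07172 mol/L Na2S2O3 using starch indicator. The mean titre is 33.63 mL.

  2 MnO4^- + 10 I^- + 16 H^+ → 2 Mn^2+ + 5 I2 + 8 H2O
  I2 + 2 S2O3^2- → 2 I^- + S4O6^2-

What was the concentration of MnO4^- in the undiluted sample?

n(S2O3^2-) = 0.03363 × 0.07172 = 2.412 × 10^-3 mol
n(I2) = n(S2O3^2-)/2 = 1.206 × 10^-3 mol
From the 2:5 ratio, n(MnO4^-) in the aliquot = 2/5 × 1.206 × 10^-3 = 4.824 × 10^-4 mol
[MnO4^-]_dilute = 4.824 × 10^-4 / 0.009978 = 0.04835 mol/L
[MnO4^-]_original = 0.04835 × 100.0/10.14 = 0.4768 mol/L

0.4768 mol/L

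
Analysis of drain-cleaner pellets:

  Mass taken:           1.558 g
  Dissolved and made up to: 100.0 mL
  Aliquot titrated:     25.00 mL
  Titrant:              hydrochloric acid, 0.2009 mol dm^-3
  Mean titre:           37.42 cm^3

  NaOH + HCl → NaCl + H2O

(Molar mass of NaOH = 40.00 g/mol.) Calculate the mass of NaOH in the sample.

1.203 g

n(HCl) per titration = 0.03742 × 0.2009 = 7.518 × 10^-3 mol
n(NaOH) in each aliquot = 7.518 × 10^-3 mol (1:1 ratio)
n(NaOH) in the whole flask = 7.518 × 10^-3 × 100.0/25.00 = 0.03007 mol
mass of NaOH = 0.03007 × 40.00 = 1.203 g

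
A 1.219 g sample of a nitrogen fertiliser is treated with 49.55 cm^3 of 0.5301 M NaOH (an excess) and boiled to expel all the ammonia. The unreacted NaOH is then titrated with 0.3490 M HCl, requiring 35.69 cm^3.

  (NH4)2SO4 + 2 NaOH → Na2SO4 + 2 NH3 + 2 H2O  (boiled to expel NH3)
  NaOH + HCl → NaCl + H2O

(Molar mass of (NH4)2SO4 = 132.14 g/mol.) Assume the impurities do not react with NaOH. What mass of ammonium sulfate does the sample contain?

0.9125 g

n(NaOH) added = 0.04955 × 0.5301 = 0.02627 mol
n(HCl) used in back-titration = 0.03569 × 0.3490 = 0.01246 mol
n(NaOH) left over = 0.01246 mol (1:1 ratio)
n(NaOH) consumed by analyte = 0.02627 − 0.01246 = 0.01381 mol
From the 1:2 ratio, n((NH4)2SO4) = 1/2 × 0.01381 = 6.905 × 10^-3 mol
mass of (NH4)2SO4 = 6.905 × 10^-3 × 132.14 = 0.9125 g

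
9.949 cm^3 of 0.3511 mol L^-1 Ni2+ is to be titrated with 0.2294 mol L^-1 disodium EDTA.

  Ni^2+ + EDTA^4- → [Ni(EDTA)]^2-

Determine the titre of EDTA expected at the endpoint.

15.23 mL

n(Ni2+) = 0.009949 L × 0.3511 mol/L = 3.493 × 10^-3 mol
n(EDTA) = 3.493 × 10^-3 mol (1:1 stoichiometry)
V(EDTA) = 3.493 × 10^-3 mol / 0.2294 mol/L = 0.01523 L = 15.23 mL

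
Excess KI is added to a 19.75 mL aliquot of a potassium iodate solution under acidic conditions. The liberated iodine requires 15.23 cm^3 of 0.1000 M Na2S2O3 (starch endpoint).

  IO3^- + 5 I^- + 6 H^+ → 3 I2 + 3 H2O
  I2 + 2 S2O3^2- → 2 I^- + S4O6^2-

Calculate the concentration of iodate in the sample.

n(S2O3^2-) = 0.01523 × 0.1000 = 1.523 × 10^-3 mol
n(I2) = n(S2O3^2-)/2 = 7.615 × 10^-4 mol
From the 1:3 ratio, n(IO3^-) in the aliquot = 1/3 × 7.615 × 10^-4 = 2.538 × 10^-4 mol
[IO3^-] = 2.538 × 10^-4 / 0.01975 = 0.01285 mol/L

0.01285 M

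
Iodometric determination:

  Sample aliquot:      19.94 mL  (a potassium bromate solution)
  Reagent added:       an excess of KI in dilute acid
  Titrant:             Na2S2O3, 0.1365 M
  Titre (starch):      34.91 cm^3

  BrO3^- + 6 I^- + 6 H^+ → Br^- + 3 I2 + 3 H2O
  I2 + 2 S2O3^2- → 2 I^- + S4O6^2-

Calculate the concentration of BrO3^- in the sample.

0.03983 M

n(S2O3^2-) = 0.03491 × 0.1365 = 4.765 × 10^-3 mol
n(I2) = n(S2O3^2-)/2 = 2.383 × 10^-3 mol
From the 1:3 ratio, n(BrO3^-) in the aliquot = 1/3 × 2.383 × 10^-3 = 7.942 × 10^-4 mol
[BrO3^-] = 7.942 × 10^-4 / 0.01994 = 0.03983 mol/L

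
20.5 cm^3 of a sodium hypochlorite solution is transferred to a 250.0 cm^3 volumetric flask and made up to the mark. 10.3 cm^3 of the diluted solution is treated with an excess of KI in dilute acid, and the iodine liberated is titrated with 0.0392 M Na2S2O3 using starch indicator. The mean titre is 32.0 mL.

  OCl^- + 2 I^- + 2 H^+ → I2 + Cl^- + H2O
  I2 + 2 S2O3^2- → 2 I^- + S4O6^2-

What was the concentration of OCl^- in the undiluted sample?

n(S2O3^2-) = 0.0320 × 0.0392 = 1.25 × 10^-3 mol
n(I2) = n(S2O3^2-)/2 = 6.27 × 10^-4 mol
n(OCl^-) in the aliquot = 6.27 × 10^-4 mol (1:1 ratio)
[OCl^-]_dilute = 6.27 × 10^-4 / 0.0103 = 0.0609 mol/L
[OCl^-]_original = 0.0609 × 250.0/20.5 = 0.743 mol/L

0.743 M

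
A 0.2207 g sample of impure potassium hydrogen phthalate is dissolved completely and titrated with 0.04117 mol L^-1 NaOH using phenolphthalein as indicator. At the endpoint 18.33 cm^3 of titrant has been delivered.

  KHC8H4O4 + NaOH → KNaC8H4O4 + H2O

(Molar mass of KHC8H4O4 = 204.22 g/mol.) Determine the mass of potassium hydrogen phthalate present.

0.1541 g

n(NaOH) = 0.01833 L × 0.04117 mol/L = 7.546 × 10^-4 mol
n(KHC8H4O4) = 7.546 × 10^-4 mol (1:1 ratio)
mass of KHC8H4O4 = 7.546 × 10^-4 × 204.22 g/mol = 0.1541 g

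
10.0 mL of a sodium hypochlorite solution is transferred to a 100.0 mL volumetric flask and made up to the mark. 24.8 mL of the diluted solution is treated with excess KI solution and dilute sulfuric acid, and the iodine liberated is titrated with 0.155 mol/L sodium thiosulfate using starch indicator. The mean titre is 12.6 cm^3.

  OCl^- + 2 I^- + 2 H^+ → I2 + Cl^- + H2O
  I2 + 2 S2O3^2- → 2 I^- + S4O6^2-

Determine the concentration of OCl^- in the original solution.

n(S2O3^2-) = 0.0126 × 0.155 = 1.95 × 10^-3 mol
n(I2) = n(S2O3^2-)/2 = 9.76 × 10^-4 mol
n(OCl^-) in the aliquot = 9.76 × 10^-4 mol (1:1 ratio)
[OCl^-]_dilute = 9.76 × 10^-4 / 0.0248 = 0.0394 mol/L
[OCl^-]_original = 0.0394 × 100.0/10.0 = 0.394 mol/L

0.394 mol/L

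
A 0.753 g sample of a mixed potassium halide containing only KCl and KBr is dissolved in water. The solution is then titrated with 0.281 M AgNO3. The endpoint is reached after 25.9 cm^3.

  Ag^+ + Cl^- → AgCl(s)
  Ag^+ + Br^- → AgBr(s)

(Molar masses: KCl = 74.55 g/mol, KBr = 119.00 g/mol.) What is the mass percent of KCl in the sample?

n(AgNO3) = 0.0259 × 0.281 = 7.28 × 10^-3 mol
Let x = n(KCl), y = n(KBr).
Titrant: 1x + 1y = 7.28 × 10^-3;  mass: 74.55x + 119.00y = 0.753
Solving, x = 2.54 × 10^-3 mol, y = 4.73 × 10^-3 mol
mass of KCl = 2.54 × 10^-3 × 74.55 = 0.190 g
% KCl = 0.190 / 0.753 × 100 = 25.2 %

25.2 %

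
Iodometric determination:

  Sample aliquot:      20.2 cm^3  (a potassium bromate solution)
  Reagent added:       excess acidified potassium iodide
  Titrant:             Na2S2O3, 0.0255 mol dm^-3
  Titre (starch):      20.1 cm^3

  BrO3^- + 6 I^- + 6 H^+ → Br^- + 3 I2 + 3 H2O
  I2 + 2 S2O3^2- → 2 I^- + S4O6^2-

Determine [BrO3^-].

n(S2O3^2-) = 0.0201 × 0.0255 = 5.13 × 10^-4 mol
n(I2) = n(S2O3^2-)/2 = 2.56 × 10^-4 mol
From the 1:3 ratio, n(BrO3^-) in the aliquot = 1/3 × 2.56 × 10^-4 = 8.54 × 10^-5 mol
[BrO3^-] = 8.54 × 10^-5 / 0.0202 = 0.00423 mol/L

0.00423 mol/L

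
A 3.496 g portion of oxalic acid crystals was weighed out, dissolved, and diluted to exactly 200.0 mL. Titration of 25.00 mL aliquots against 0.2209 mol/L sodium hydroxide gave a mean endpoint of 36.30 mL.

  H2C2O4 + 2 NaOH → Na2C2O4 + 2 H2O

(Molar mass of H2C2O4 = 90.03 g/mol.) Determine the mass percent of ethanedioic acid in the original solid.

82.60 %

n(NaOH) per titration = 0.03630 × 0.2209 = 8.019 × 10^-3 mol
From the 1:2 ratio, n(H2C2O4) in each aliquot = 1/2 × 8.019 × 10^-3 = 4.009 × 10^-3 mol
n(H2C2O4) in the whole flask = 4.009 × 10^-3 × 200.0/25.00 = 0.03207 mol
mass of H2C2O4 = 0.03207 × 90.03 = 2.888 g
% H2C2O4 = 2.888 / 3.496 × 100 = 82.60 %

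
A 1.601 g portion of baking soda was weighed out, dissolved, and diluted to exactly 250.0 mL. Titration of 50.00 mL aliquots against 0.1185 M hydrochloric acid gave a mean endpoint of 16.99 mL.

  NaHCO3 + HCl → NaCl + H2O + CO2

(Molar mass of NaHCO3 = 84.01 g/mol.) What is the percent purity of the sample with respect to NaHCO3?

52.82 %

n(HCl) per titration = 0.01699 × 0.1185 = 2.013 × 10^-3 mol
n(NaHCO3) in each aliquot = 2.013 × 10^-3 mol (1:1 ratio)
n(NaHCO3) in the whole flask = 2.013 × 10^-3 × 250.0/50.00 = 0.01007 mol
mass of NaHCO3 = 0.01007 × 84.01 = 0.8457 g
% NaHCO3 = 0.8457 / 1.601 × 100 = 52.82 %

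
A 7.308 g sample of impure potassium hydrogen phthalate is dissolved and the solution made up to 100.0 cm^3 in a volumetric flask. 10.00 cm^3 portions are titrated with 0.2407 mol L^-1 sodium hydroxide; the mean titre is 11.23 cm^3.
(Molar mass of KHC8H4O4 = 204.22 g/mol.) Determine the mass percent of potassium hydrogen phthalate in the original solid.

KHC8H4O4 + NaOH → KNaC8H4O4 + H2O
n(NaOH) per titration = 0.01123 × 0.2407 = 2.703 × 10^-3 mol
n(KHC8H4O4) in each aliquot = 2.703 × 10^-3 mol (1:1 ratio)
n(KHC8H4O4) in the whole flask = 2.703 × 10^-3 × 100.0/10.00 = 0.02703 mol
mass of KHC8H4O4 = 0.02703 × 204.22 = 5.520 g
% KHC8H4O4 = 5.520 / 7.308 × 100 = 75.54 %

75.54 %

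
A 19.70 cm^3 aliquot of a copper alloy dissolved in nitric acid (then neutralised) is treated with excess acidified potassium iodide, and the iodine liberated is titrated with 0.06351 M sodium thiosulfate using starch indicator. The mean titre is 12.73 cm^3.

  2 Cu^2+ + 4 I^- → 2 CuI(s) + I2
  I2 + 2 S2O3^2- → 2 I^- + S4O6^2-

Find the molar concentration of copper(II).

n(S2O3^2-) = 0.01273 × 0.06351 = 8.085 × 10^-4 mol
n(I2) = n(S2O3^2-)/2 = 4.042 × 10^-4 mol
From the 2:1 ratio, n(Cu2+) in the aliquot = 2/1 × 4.042 × 10^-4 = 8.085 × 10^-4 mol
[Cu2+] = 8.085 × 10^-4 / 0.01970 = 0.04104 mol/L

0.04104 M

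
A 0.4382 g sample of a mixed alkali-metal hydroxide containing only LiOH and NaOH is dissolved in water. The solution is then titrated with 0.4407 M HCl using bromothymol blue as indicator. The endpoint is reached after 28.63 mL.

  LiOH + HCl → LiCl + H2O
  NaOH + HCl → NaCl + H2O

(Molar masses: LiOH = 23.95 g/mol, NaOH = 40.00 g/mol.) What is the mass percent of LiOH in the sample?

n(HCl) = 0.02863 × 0.4407 = 0.01262 mol
Let x = n(LiOH), y = n(NaOH).
Titrant: 1x + 1y = 0.01262;  mass: 23.95x + 40.00y = 0.4382
Solving, x = 4.143 × 10^-3 mol, y = 8.475 × 10^-3 mol
mass of LiOH = 4.143 × 10^-3 × 23.95 = 0.09922 g
% LiOH = 0.09922 / 0.4382 × 100 = 22.64 %

22.64 %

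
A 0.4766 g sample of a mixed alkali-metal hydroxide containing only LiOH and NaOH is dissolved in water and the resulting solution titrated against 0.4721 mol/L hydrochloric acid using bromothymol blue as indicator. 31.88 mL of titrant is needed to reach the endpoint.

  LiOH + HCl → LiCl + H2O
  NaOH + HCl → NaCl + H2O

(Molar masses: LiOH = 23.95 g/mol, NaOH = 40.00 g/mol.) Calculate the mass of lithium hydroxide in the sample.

n(HCl) = 0.03188 × 0.4721 = 0.01505 mol
Let x = n(LiOH), y = n(NaOH).
Titrant: 1x + 1y = 0.01505;  mass: 23.95x + 40.00y = 0.4766
Solving, x = 7.814 × 10^-3 mol, y = 7.236 × 10^-3 mol
mass of LiOH = 7.814 × 10^-3 × 23.95 = 0.1872 g

0.1872 g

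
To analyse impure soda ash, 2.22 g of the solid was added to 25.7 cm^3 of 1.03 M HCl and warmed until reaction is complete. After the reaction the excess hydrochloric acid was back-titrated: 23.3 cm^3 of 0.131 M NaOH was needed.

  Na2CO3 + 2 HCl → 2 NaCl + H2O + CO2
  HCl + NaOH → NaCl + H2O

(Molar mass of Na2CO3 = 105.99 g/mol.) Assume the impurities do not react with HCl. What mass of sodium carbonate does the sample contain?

n(HCl) added = 0.0257 × 1.03 = 0.0265 mol
n(NaOH) used in back-titration = 0.0233 × 0.131 = 3.05 × 10^-3 mol
n(HCl) left over = 3.05 × 10^-3 mol (1:1 ratio)
n(HCl) consumed by analyte = 0.0265 − 3.05 × 10^-3 = 0.0234 mol
From the 1:2 ratio, n(Na2CO3) = 1/2 × 0.0234 = 0.0117 mol
mass of Na2CO3 = 0.0117 × 105.99 = 1.24 g

1.24 g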